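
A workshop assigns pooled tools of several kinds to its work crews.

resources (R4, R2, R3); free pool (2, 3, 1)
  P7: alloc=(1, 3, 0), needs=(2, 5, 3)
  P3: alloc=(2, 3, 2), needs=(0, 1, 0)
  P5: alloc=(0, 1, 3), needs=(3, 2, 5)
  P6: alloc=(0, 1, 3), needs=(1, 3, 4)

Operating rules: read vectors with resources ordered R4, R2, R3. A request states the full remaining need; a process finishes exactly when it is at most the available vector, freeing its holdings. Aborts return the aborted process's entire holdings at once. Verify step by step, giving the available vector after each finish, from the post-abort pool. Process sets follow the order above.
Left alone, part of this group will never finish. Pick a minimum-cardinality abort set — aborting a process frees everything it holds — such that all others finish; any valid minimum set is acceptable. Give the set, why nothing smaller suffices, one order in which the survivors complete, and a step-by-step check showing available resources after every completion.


Minimum abort set: P5.
Key observation: P6 could never have finished before the abort; with (0, 1, 3) returned by P5, it fits at step 3.
Why nothing smaller works: aborting no one leaves the state deadlocked as given.
Survivors finish in the order: P3, P7, P6. Verifying each step (pool after the aborts first):
  pool = (2, 4, 4)
  P3: need (0, 1, 0) fits (2, 4, 4); releases (2, 3, 2), pool now (4, 7, 6)
  P7: need (2, 5, 3) fits (4, 7, 6); releases (1, 3, 0), pool now (5, 10, 6)
  P6: need (1, 3, 4) fits (5, 10, 6); releases (0, 1, 3), pool now (5, 11, 9)


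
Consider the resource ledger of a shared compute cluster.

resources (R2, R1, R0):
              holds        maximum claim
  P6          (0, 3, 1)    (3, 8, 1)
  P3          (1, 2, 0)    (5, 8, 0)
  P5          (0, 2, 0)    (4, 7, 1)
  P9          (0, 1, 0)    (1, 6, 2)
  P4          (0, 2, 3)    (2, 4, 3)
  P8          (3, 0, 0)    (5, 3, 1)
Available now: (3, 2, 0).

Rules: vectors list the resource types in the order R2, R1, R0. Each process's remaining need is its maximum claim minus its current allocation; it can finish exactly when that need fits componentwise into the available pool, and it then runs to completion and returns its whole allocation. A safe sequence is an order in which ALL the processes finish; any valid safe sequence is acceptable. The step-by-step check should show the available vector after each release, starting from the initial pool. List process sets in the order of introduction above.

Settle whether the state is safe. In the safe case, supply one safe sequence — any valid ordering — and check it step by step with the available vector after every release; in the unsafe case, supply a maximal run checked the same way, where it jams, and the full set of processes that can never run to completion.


UNSAFE — no complete ordering exists.
Key observation: after P4, P8 complete, (6, 4, 3) is the best the pool ever gets, yet each leftover process wants more R1.
A maximal execution: P4, P8 — then nothing else fits. Check, step by step:
  pool = (3, 2, 0)
  P4 needs (2, 2, 0) <= (3, 2, 0) -> finishes; pool += (0, 2, 3) = (3, 4, 3)
  P8 needs (2, 3, 1) <= (3, 4, 3) -> finishes; pool += (3, 0, 0) = (6, 4, 3)
  blocked: P6 wants (3, 5, 0), pool (6, 4, 3) — not enough R1
  blocked: P3 wants (4, 6, 0), pool (6, 4, 3) — not enough R1
  blocked: P5 wants (4, 5, 1), pool (6, 4, 3) — not enough R1
  blocked: P9 wants (1, 5, 2), pool (6, 4, 3) — not enough R1
Processes that can never finish: P6, P3, P5 and P9.


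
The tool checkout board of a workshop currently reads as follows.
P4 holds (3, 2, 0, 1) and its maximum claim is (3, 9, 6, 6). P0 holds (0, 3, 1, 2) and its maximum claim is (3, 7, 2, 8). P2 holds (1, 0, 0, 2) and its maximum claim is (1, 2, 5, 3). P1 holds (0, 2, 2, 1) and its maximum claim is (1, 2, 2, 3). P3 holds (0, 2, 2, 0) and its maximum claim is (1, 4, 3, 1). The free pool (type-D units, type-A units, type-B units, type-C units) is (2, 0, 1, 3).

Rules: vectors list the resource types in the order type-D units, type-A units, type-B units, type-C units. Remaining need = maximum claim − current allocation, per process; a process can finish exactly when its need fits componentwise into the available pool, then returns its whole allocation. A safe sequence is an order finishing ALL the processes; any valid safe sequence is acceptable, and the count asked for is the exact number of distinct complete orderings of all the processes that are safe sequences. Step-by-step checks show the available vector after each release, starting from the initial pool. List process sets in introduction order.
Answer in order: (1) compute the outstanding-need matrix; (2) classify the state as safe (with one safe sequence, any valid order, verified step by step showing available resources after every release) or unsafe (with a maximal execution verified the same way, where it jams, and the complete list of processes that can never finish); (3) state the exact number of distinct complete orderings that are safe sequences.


(1) Outstanding need per process (order type-D units, type-A units, type-B units, type-C units):
  P4: (0, 7, 6, 5)
  P0: (3, 4, 1, 6)
  P2: (0, 2, 5, 1)
  P1: (1, 0, 0, 2)
  P3: (1, 2, 1, 1)
(2) SAFE — a valid safe sequence is P1, P3, P2, P0, P4.
Key observation: P3 is the earliest step where a requested resource binds exactly: need (1, 2, 1, 1), pool (2, 2, 3, 4) at its turn.
Verifying each step:
  pool = (2, 0, 1, 3)
  P1 needs (1, 0, 0, 2) <= (2, 0, 1, 3) -> finishes; pool += (0, 2, 2, 1) = (2, 2, 3, 4)
  P3 needs (1, 2, 1, 1) <= (2, 2, 3, 4) -> finishes; pool += (0, 2, 2, 0) = (2, 4, 5, 4)
  P2 needs (0, 2, 5, 1) <= (2, 4, 5, 4) -> finishes; pool += (1, 0, 0, 2) = (3, 4, 5, 6)
  P0 needs (3, 4, 1, 6) <= (3, 4, 5, 6) -> finishes; pool += (0, 3, 1, 2) = (3, 7, 6, 8)
  P4 needs (0, 7, 6, 5) <= (3, 7, 6, 8) -> finishes; pool += (3, 2, 0, 1) = (6, 9, 6, 9)
(3) The exact count: 1 of the possible complete orderings is a safe sequence.


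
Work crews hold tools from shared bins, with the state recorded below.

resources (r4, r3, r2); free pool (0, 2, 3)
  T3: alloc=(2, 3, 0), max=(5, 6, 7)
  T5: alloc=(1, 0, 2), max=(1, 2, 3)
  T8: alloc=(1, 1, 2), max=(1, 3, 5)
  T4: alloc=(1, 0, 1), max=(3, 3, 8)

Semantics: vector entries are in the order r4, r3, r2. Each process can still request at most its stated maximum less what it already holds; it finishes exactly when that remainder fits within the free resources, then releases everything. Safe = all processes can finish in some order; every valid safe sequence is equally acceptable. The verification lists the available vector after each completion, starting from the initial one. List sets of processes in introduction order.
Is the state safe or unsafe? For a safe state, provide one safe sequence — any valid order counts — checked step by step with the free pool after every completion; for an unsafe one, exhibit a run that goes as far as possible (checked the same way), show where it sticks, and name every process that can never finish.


SAFE. One safe sequence: T5, T8, T4, T3.
Key observation: the first exact fit in this order is T5 — it needs (0, 2, 1) with (0, 2, 3) free, meeting a requested resource to the last unit.
Step-by-step check:
  pool = (0, 2, 3)
  T5: need (0, 2, 1) fits (0, 2, 3); releases (1, 0, 2), pool now (1, 2, 5)
  T8: need (0, 2, 3) fits (1, 2, 5); releases (1, 1, 2), pool now (2, 3, 7)
  T4: need (2, 3, 7) fits (2, 3, 7); releases (1, 0, 1), pool now (3, 3, 8)
  T3: need (3, 3, 7) fits (3, 3, 8); releases (2, 3, 0), pool now (5, 6, 8)


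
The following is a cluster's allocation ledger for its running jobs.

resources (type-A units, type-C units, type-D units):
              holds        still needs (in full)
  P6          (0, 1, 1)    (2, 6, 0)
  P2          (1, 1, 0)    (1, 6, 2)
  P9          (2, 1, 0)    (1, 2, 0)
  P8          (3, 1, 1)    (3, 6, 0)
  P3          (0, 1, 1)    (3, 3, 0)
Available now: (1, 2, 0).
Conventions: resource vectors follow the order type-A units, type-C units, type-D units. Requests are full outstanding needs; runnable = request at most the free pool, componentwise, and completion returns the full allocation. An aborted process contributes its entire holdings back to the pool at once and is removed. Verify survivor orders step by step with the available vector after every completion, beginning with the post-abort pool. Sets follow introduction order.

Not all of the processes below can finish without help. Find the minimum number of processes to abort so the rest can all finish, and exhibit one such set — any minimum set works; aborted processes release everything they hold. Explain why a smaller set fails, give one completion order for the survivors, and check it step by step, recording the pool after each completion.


The answer: abort P2 and P8.
Key observation: the returned (4, 2, 1) from P2 and P8 is what brings P6 — unrunnable before, under any order — into play at step 3.
Why nothing smaller works — every single abort fails: P6 alone leaves P2 blocked (short on type-C units); P2 alone leaves P6 blocked (short on type-C units); P9 alone leaves P6 blocked (short on type-C units); P8 alone leaves P6 blocked (short on type-C units); P3 alone leaves P6 blocked (short on type-C units).
The survivors complete as P9, P3, P6. Step-by-step check (starting from the post-abort pool):
  pool = (5, 4, 1)
  P9 needs (1, 2, 0) <= (5, 4, 1) -> finishes; pool += (2, 1, 0) = (7, 5, 1)
  P3 needs (3, 3, 0) <= (7, 5, 1) -> finishes; pool += (0, 1, 1) = (7, 6, 2)
  P6 needs (2, 6, 0) <= (7, 6, 2) -> finishes; pool += (0, 1, 1) = (7, 7, 3)


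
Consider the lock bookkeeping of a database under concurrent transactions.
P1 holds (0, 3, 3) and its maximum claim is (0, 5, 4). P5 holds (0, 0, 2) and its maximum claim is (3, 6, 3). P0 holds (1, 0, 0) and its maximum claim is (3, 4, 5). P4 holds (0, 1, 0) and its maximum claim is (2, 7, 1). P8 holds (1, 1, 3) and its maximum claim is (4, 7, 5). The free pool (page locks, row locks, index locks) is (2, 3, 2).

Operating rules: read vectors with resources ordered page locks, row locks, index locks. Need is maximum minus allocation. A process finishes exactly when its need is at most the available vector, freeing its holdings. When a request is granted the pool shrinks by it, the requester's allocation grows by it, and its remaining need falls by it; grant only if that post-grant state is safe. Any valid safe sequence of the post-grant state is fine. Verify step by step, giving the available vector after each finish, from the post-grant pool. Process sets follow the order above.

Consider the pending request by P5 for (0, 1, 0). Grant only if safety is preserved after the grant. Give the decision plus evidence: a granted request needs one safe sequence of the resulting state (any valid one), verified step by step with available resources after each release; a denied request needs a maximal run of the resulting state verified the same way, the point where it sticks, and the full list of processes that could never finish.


GRANT: granting preserves safety; a valid post-grant sequence is P1, P0, P5, P4, P8.
Key observation: the grant leaves (2, 2, 2) free — enough for P1, whose release restarts the cascade.
Check on the post-grant state, step by step:
  pool = (2, 2, 2)
  run P1 (needs (0, 2, 1), free (2, 2, 2)); after release of (0, 3, 3) the pool is (2, 5, 5)
  run P0 (needs (2, 4, 5), free (2, 5, 5)); after release of (1, 0, 0) the pool is (3, 5, 5)
  run P5 (needs (3, 5, 1), free (3, 5, 5)); after release of (0, 1, 2) the pool is (3, 6, 7)
  run P4 (needs (2, 6, 1), free (3, 6, 7)); after release of (0, 1, 0) the pool is (3, 7, 7)
  run P8 (needs (3, 6, 2), free (3, 7, 7)); after release of (1, 1, 3) the pool is (4, 8, 10)


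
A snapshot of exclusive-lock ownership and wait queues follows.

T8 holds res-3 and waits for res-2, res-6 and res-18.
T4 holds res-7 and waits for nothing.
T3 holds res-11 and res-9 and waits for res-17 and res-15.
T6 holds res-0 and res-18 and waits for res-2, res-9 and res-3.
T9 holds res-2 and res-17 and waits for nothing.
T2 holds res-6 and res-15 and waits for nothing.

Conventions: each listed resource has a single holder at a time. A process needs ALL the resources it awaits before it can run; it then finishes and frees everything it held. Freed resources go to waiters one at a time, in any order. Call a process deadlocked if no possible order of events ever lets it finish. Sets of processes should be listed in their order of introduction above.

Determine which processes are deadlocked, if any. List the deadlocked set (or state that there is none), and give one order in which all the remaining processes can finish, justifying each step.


Deadlocked: T8 and T6.
Key observation: the loop T8 -> T6 -> T8 blocks itself forever; no other process is dragged down with it.
One completion order for the rest: T9, T2, T3, T4.
Step-by-step check:
  T9 waits on nothing -> runs at once and releases res-2 and res-17
  T2 waits on nothing -> runs at once and releases res-6 and res-15
  T3: everything it awaited (res-17 and res-15) is free; runs, freeing res-11 and res-9
  T4 waits on nothing -> runs at once and releases res-7


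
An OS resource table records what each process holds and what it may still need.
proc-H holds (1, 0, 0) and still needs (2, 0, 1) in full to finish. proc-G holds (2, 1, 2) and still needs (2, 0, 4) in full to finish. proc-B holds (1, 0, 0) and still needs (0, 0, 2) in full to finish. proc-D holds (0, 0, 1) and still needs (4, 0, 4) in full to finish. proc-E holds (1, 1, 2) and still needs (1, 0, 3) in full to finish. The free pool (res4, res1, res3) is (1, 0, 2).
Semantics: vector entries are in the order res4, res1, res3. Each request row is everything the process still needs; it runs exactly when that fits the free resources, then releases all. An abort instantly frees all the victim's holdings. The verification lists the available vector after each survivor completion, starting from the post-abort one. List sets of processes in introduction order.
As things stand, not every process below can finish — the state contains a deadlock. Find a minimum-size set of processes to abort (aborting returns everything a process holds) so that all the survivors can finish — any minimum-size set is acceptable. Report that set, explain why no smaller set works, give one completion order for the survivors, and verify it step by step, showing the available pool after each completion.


The answer: abort proc-D.
Key observation: proc-E could never have finished before the abort; with (0, 0, 1) returned by proc-D, it fits at step 1.
Minimality: the empty abort set fails — the state is deadlocked as it stands.
Survivors finish in the order: proc-E, proc-H, proc-B, proc-G. Verifying each step (pool after the aborts first):
  pool = (1, 0, 3)
  proc-E: need (1, 0, 3) fits (1, 0, 3); releases (1, 1, 2), pool now (2, 1, 5)
  proc-H: need (2, 0, 1) fits (2, 1, 5); releases (1, 0, 0), pool now (3, 1, 5)
  proc-B: need (0, 0, 2) fits (3, 1, 5); releases (1, 0, 0), pool now (4, 1, 5)
  proc-G: need (2, 0, 4) fits (4, 1, 5); releases (2, 1, 2), pool now (6, 2, 7)


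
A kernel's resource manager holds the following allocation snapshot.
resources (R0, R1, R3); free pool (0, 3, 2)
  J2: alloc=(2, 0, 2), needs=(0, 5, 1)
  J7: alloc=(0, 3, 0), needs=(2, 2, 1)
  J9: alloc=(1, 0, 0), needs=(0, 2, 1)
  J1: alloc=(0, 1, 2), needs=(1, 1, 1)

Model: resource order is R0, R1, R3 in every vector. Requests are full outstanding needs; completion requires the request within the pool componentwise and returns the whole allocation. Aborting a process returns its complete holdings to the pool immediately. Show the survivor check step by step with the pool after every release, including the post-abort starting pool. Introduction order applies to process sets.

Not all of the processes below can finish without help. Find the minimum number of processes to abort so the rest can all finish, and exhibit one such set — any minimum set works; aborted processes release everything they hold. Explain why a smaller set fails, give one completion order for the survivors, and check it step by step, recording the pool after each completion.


Abort J2.
Key observation: the returned (2, 0, 2) from J2 is what brings J7 — unrunnable before, under any order — into play at step 3.
Why nothing smaller works: aborting no one leaves the state deadlocked as given.
The survivors complete as J9, J1, J7. Verifying each step (starting from the post-abort pool):
  pool = (2, 3, 4)
  J9 needs (0, 2, 1) <= (2, 3, 4) -> finishes; pool += (1, 0, 0) = (3, 3, 4)
  J1 needs (1, 1, 1) <= (3, 3, 4) -> finishes; pool += (0, 1, 2) = (3, 4, 6)
  J7 needs (2, 2, 1) <= (3, 4, 6) -> finishes; pool += (0, 3, 0) = (3, 7, 6)


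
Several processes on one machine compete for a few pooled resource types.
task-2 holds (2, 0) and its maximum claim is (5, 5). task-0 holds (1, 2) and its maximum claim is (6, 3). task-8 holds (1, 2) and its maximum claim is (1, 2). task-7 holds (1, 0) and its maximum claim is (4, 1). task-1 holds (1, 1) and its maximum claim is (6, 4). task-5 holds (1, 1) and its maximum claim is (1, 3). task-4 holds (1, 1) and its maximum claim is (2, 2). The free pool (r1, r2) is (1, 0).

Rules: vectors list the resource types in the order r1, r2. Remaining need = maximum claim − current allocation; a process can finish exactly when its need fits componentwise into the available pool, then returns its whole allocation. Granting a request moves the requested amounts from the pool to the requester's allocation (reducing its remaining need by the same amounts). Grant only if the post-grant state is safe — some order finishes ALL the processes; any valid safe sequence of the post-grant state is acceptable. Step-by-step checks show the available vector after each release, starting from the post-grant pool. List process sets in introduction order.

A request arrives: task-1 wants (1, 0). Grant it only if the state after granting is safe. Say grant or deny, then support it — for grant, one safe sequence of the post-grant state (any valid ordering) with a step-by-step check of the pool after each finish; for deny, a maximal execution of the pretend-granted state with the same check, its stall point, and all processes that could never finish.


GRANT. The post-grant state is safe; one safe sequence: task-8, task-5, task-4, task-7, task-1, task-0, task-2.
Key observation: the grant leaves (0, 0) free — enough for task-8, whose release restarts the cascade.
Step-by-step check of the post-grant state:
  pool = (0, 0)
  task-8 needs (0, 0) <= (0, 0) -> finishes; pool += (1, 2) = (1, 2)
  task-5 needs (0, 2) <= (1, 2) -> finishes; pool += (1, 1) = (2, 3)
  task-4 needs (1, 1) <= (2, 3) -> finishes; pool += (1, 1) = (3, 4)
  task-7 needs (3, 1) <= (3, 4) -> finishes; pool += (1, 0) = (4, 4)
  task-1 needs (4, 3) <= (4, 4) -> finishes; pool += (2, 1) = (6, 5)
  task-0 needs (5, 1) <= (6, 5) -> finishes; pool += (1, 2) = (7, 7)
  task-2 needs (3, 5) <= (7, 7) -> finishes; pool += (2, 0) = (9, 7)


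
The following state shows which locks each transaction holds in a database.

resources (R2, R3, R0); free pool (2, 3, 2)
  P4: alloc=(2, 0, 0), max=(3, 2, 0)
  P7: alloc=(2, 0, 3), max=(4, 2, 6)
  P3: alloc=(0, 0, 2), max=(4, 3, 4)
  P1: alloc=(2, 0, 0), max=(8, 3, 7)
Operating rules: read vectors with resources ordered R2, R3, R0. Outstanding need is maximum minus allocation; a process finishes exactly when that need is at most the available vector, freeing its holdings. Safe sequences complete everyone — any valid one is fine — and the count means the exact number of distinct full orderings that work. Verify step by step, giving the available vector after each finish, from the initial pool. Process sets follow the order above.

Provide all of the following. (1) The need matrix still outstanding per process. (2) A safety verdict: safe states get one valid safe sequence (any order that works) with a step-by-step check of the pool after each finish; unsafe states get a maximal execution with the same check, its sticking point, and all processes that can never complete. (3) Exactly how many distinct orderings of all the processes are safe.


(1) Remaining need (order R2, R3, R0):
  P4: (1, 2, 0)
  P7: (2, 2, 3)
  P3: (4, 3, 2)
  P1: (6, 3, 7)
(2) SAFE — a valid safe sequence is P4, P3, P7, P1.
Key observation: at P3 the run first touches a limit — (4, 3, 2) against (4, 3, 2), exact on a resource it actually requests.
Check, step by step:
  pool = (2, 3, 2)
  P4 needs (1, 2, 0) <= (2, 3, 2) -> finishes; pool += (2, 0, 0) = (4, 3, 2)
  P3 needs (4, 3, 2) <= (4, 3, 2) -> finishes; pool += (0, 0, 2) = (4, 3, 4)
  P7 needs (2, 2, 3) <= (4, 3, 4) -> finishes; pool += (2, 0, 3) = (6, 3, 7)
  P1 needs (6, 3, 7) <= (6, 3, 7) -> finishes; pool += (2, 0, 0) = (8, 3, 7)
(3) Precisely 1 of the possible complete orderings is a safe sequence.


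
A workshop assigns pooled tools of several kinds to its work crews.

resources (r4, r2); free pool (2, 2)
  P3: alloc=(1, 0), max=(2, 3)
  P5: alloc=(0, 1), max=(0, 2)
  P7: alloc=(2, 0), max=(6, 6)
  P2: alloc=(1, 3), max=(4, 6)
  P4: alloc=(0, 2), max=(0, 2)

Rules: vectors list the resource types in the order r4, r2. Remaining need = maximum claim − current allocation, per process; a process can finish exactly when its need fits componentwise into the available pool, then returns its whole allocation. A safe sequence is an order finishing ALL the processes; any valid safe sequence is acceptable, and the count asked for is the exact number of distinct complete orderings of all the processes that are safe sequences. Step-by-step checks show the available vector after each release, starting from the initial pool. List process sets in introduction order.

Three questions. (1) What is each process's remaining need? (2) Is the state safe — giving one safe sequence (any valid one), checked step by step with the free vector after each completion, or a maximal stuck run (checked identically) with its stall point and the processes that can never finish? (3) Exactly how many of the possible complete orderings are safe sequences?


(1) Need matrix, components ordered r4, r2:
  P3: (1, 3)
  P5: (0, 1)
  P7: (4, 6)
  P2: (3, 3)
  P4: (0, 0)
(2) SAFE. One safe sequence: P5, P4, P3, P2, P7.
Key observation: P2 marks the first exact bind of the order: its need (3, 3) fits the free (3, 5) with zero slack on a requested resource.
Check, step by step:
  pool = (2, 2)
  P5 needs (0, 1) <= (2, 2) -> finishes; pool += (0, 1) = (2, 3)
  P4 needs (0, 0) <= (2, 3) -> finishes; pool += (0, 2) = (2, 5)
  P3 needs (1, 3) <= (2, 5) -> finishes; pool += (1, 0) = (3, 5)
  P2 needs (3, 3) <= (3, 5) -> finishes; pool += (1, 3) = (4, 8)
  P7 needs (4, 6) <= (4, 8) -> finishes; pool += (2, 0) = (6, 8)
(3) Exactly 8 of the possible complete orderings are safe sequences.


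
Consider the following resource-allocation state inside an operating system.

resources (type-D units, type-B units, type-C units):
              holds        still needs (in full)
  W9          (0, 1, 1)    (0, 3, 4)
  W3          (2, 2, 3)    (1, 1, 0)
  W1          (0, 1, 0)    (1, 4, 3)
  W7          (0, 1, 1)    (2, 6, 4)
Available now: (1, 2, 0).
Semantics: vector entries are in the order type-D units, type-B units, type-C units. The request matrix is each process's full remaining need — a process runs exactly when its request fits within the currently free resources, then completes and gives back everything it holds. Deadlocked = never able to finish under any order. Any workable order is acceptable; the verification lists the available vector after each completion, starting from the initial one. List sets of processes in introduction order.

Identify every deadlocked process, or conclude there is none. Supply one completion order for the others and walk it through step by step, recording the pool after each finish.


Deadlocked set: W9 and W7.
Key observation: the pool after W3, W1 is (3, 5, 3); every surviving request exceeds it in type-C units, so progress ends there.
A valid finishing order for the others: W3, W1. Step-by-step check:
  pool = (1, 2, 0)
  run W3 (needs (1, 1, 0), free (1, 2, 0)); after release of (2, 2, 3) the pool is (3, 4, 3)
  run W1 (needs (1, 4, 3), free (3, 4, 3)); after release of (0, 1, 0) the pool is (3, 5, 3)
The blocked processes can never fit:
  W9 still needs (0, 3, 4) but only (3, 5, 3) is free — short on type-C units
  W7 still needs (2, 6, 4) but only (3, 5, 3) is free — short on type-B units and type-C units


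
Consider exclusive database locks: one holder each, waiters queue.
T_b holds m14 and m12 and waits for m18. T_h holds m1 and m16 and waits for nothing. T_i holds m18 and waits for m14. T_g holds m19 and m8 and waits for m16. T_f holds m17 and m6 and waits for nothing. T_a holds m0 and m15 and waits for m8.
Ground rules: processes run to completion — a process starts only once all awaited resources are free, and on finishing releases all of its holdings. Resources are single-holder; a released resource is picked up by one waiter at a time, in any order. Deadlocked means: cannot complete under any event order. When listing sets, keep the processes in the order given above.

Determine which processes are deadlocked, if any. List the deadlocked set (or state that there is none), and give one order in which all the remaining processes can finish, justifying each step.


The deadlocked set is T_b and T_i.
Key observation: nobody on the ring T_b -> T_i -> T_b can start until another member finishes, which never happens; no other process is dragged down with it.
A valid finishing order for the others: T_h, T_g, T_a, T_f.
Step-by-step check:
  run T_h (it waits on nothing); releases m1 and m16
  T_g: everything it awaited (m16) is free; runs, freeing m19 and m8
  T_a: everything it awaited (m8) is free; runs, freeing m0 and m15
  run T_f (it waits on nothing); releases m17 and m6


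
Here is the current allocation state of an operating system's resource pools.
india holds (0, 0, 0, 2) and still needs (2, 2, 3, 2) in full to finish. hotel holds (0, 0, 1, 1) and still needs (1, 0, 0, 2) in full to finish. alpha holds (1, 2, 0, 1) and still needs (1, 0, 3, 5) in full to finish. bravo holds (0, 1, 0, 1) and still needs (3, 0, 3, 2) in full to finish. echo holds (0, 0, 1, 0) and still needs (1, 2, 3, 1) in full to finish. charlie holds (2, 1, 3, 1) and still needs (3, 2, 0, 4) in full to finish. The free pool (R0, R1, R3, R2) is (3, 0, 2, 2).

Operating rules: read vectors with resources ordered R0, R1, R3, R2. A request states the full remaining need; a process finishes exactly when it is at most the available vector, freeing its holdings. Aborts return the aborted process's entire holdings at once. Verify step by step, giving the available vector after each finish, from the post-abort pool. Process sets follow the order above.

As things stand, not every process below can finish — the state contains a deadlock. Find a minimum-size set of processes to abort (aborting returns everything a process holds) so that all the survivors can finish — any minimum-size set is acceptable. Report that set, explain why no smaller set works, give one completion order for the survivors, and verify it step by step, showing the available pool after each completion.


The answer: abort alpha.
Key observation: the returned (1, 2, 0, 1) from alpha is what brings india — unrunnable before, under any order — into play at step 2.
Minimality: the empty abort set fails — the state is deadlocked as it stands.
Survivors finish in the order: hotel, india, charlie, echo, bravo. Step-by-step check (pool after the aborts first):
  pool = (4, 2, 2, 3)
  run hotel (needs (1, 0, 0, 2), free (4, 2, 2, 3)); after release of (0, 0, 1, 1) the pool is (4, 2, 3, 4)
  run india (needs (2, 2, 3, 2), free (4, 2, 3, 4)); after release of (0, 0, 0, 2) the pool is (4, 2, 3, 6)
  run charlie (needs (3, 2, 0, 4), free (4, 2, 3, 6)); after release of (2, 1, 3, 1) the pool is (6, 3, 6, 7)
  run echo (needs (1, 2, 3, 1), free (6, 3, 6, 7)); after release of (0, 0, 1, 0) the pool is (6, 3, 7, 7)
  run bravo (needs (3, 0, 3, 2), free (6, 3, 7, 7)); after release of (0, 1, 0, 1) the pool is (6, 4, 7, 8)


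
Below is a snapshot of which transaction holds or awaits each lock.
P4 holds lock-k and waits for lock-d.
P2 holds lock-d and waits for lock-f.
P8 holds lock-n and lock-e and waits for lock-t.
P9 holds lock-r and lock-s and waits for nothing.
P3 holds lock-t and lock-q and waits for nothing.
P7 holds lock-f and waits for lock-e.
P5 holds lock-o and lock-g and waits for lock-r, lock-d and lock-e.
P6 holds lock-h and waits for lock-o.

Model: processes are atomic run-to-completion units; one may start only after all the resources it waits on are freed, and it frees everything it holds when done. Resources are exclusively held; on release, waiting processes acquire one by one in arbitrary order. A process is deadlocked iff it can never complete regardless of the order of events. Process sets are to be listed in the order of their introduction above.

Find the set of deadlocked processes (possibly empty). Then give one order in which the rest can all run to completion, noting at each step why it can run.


No process is deadlocked.
Key observation: every chain of waits terminates; starting from the processes that wait on nothing, all the rest unlock in turn.
One completion order for the rest: P3, P8, P7, P2, P9, P4, P5, P6.
Check, step by step:
  P3: no waits; runs immediately, freeing lock-t and lock-q
  P8: everything it awaited (lock-t) is free; runs, freeing lock-n and lock-e
  P7: everything it awaited (lock-e) is free; runs, freeing lock-f
  P2: everything it awaited (lock-f) is free; runs, freeing lock-d
  P9: no waits; runs immediately, freeing lock-r and lock-s
  P4: everything it awaited (lock-d) is free; runs, freeing lock-k
  P5: everything it awaited (lock-r, lock-d and lock-e) is free; runs, freeing lock-o and lock-g
  P6: everything it awaited (lock-o) is free; runs, freeing lock-h


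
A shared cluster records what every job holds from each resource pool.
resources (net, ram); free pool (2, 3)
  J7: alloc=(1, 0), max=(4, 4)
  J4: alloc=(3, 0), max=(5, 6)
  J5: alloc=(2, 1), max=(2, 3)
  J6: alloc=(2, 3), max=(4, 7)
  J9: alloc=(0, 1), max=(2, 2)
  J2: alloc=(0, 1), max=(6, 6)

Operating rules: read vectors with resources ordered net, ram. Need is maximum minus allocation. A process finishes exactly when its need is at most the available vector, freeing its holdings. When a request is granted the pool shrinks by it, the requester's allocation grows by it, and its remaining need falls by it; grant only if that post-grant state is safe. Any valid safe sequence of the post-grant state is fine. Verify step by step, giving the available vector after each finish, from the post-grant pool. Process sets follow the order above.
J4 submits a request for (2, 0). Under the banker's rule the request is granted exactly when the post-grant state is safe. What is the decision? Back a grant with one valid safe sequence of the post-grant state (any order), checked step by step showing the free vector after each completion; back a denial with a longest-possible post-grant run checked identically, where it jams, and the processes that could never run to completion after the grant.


GRANT — the state after the grant stays safe, e.g. via J5, J6, J4, J2, J9, J7.
Key observation: the transfer keeps a workable pool ((0, 3)); J5 starts the safe sequence.
Step-by-step check of the post-grant state:
  pool = (0, 3)
  J5 needs (0, 2) <= (0, 3) -> finishes; pool += (2, 1) = (2, 4)
  J6 needs (2, 4) <= (2, 4) -> finishes; pool += (2, 3) = (4, 7)
  J4 needs (0, 6) <= (4, 7) -> finishes; pool += (5, 0) = (9, 7)
  J2 needs (6, 5) <= (9, 7) -> finishes; pool += (0, 1) = (9, 8)
  J9 needs (2, 1) <= (9, 8) -> finishes; pool += (0, 1) = (9, 9)
  J7 needs (3, 4) <= (9, 9) -> finishes; pool += (1, 0) = (10, 9)


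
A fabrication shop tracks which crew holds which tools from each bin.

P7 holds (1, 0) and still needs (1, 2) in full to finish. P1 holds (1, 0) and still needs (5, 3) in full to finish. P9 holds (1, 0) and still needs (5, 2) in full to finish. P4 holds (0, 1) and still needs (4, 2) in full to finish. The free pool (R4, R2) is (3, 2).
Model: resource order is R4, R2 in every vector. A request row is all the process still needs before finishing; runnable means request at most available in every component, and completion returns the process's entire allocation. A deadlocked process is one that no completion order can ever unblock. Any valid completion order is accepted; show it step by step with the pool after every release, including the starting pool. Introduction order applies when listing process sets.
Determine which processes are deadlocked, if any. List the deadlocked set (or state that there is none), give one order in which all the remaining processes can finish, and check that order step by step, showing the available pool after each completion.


The deadlocked set is P1 and P9.
Key observation: after P7, P4 complete, (4, 3) is the best the pool ever gets, yet each leftover process wants more R4.
A valid finishing order for the others: P7, P4. Check, step by step:
  pool = (3, 2)
  run P7 (needs (1, 2), free (3, 2)); after release of (1, 0) the pool is (4, 2)
  run P4 (needs (4, 2), free (4, 2)); after release of (0, 1) the pool is (4, 3)
None of the blocked processes ever fits:
  P1 cannot run: need (5, 3) vs free (4, 3) (insufficient R4)
  P9 cannot run: need (5, 2) vs free (4, 3) (insufficient R4)


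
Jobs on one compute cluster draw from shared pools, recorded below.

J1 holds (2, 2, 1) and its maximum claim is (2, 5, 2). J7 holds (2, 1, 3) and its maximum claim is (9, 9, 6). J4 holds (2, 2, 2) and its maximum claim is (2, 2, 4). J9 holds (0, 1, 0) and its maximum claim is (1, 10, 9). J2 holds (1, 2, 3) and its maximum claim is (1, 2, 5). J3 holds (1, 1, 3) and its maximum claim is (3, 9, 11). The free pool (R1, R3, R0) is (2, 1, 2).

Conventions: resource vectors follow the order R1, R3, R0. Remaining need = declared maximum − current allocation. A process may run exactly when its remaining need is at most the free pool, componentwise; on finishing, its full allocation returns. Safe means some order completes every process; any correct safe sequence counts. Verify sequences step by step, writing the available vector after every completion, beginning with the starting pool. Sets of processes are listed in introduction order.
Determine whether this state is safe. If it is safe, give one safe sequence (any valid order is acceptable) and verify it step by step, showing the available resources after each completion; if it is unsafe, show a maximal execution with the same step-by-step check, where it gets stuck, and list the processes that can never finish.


UNSAFE — no complete ordering exists.
Key observation: even finishing J2, J4, J1 leaves just (7, 7, 8) free — too little R3 for any of the remaining processes.
A maximal execution: J2, J4, J1 — then nothing else fits. Check, step by step:
  pool = (2, 1, 2)
  run J2 (needs (0, 0, 2), free (2, 1, 2)); after release of (1, 2, 3) the pool is (3, 3, 5)
  run J4 (needs (0, 0, 2), free (3, 3, 5)); after release of (2, 2, 2) the pool is (5, 5, 7)
  run J1 (needs (0, 3, 1), free (5, 5, 7)); after release of (2, 2, 1) the pool is (7, 7, 8)
  J7 cannot run: need (7, 8, 3) vs free (7, 7, 8) (insufficient R3)
  J9 cannot run: need (1, 9, 9) vs free (7, 7, 8) (insufficient R3 and R0)
  J3 cannot run: need (2, 8, 8) vs free (7, 7, 8) (insufficient R3)
Processes that can never finish: J7, J9 and J3.


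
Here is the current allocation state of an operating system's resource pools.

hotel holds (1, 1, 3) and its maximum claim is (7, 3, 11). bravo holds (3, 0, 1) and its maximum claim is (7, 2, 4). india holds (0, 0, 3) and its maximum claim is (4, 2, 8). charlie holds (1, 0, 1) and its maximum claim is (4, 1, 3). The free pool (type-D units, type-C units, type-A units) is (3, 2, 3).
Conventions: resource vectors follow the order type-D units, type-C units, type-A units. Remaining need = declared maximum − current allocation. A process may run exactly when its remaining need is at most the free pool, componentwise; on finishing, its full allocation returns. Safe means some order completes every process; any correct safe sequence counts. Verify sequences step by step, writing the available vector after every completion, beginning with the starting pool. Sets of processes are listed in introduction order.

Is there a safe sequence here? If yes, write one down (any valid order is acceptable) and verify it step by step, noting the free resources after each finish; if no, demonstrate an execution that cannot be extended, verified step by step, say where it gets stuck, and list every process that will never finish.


SAFE, for example via the order charlie, bravo, india, hotel.
Key observation: at charlie the run first touches a limit — (3, 1, 2) against (3, 2, 3), exact on a resource it actually requests.
Walking it through:
  pool = (3, 2, 3)
  charlie needs (3, 1, 2) <= (3, 2, 3) -> finishes; pool += (1, 0, 1) = (4, 2, 4)
  bravo needs (4, 2, 3) <= (4, 2, 4) -> finishes; pool += (3, 0, 1) = (7, 2, 5)
  india needs (4, 2, 5) <= (7, 2, 5) -> finishes; pool += (0, 0, 3) = (7, 2, 8)
  hotel needs (6, 2, 8) <= (7, 2, 8) -> finishes; pool += (1, 1, 3) = (8, 3, 11)


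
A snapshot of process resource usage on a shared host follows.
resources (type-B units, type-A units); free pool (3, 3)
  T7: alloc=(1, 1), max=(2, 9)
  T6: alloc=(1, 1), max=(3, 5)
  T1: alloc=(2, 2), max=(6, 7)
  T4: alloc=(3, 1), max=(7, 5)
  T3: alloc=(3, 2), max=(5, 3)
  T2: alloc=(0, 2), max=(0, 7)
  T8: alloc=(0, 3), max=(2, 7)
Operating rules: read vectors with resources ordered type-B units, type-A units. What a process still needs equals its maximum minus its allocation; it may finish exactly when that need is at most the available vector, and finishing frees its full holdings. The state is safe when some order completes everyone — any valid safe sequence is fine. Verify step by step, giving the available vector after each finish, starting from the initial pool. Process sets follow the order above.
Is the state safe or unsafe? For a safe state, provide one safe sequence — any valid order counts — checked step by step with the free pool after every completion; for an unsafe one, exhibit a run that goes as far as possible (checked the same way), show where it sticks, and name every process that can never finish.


SAFE. One safe sequence: T3, T1, T4, T6, T7, T2, T8.
Key observation: the order's first zero-slack moment is T1 ((4, 5) needed, (6, 5) free — a requested resource with nothing to spare).
Step-by-step check:
  pool = (3, 3)
  T3 needs (2, 1) <= (3, 3) -> finishes; pool += (3, 2) = (6, 5)
  T1 needs (4, 5) <= (6, 5) -> finishes; pool += (2, 2) = (8, 7)
  T4 needs (4, 4) <= (8, 7) -> finishes; pool += (3, 1) = (11, 8)
  T6 needs (2, 4) <= (11, 8) -> finishes; pool += (1, 1) = (12, 9)
  T7 needs (1, 8) <= (12, 9) -> finishes; pool += (1, 1) = (13, 10)
  T2 needs (0, 5) <= (13, 10) -> finishes; pool += (0, 2) = (13, 12)
  T8 needs (2, 4) <= (13, 12) -> finishes; pool += (0, 3) = (13, 15)


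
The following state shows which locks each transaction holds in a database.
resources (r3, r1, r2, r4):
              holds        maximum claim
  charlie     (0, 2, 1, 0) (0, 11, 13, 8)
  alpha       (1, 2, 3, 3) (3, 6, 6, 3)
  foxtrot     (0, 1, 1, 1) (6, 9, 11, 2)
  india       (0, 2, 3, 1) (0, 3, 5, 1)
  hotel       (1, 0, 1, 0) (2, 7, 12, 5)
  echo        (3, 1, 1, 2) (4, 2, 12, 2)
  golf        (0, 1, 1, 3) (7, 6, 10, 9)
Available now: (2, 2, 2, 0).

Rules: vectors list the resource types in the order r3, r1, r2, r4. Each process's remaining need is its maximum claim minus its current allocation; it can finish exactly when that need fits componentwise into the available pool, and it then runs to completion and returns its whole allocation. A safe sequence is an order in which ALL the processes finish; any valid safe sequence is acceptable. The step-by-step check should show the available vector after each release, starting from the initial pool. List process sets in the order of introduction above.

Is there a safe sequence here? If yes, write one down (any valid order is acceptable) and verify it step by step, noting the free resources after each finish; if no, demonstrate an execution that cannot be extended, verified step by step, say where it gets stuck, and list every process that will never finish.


UNSAFE — no complete ordering exists.
Key observation: after india, alpha complete, (3, 6, 8, 4) is the best the pool ever gets, yet each leftover process wants more r2.
The run india, alpha cannot be extended any further. Step-by-step check:
  pool = (2, 2, 2, 0)
  run india (needs (0, 1, 2, 0), free (2, 2, 2, 0)); after release of (0, 2, 3, 1) the pool is (2, 4, 5, 1)
  run alpha (needs (2, 4, 3, 0), free (2, 4, 5, 1)); after release of (1, 2, 3, 3) the pool is (3, 6, 8, 4)
  blocked: charlie wants (0, 9, 12, 8), pool (3, 6, 8, 4) — not enough r1, r2 and r4
  blocked: foxtrot wants (6, 8, 10, 1), pool (3, 6, 8, 4) — not enough r3, r1 and r2
  blocked: hotel wants (1, 7, 11, 5), pool (3, 6, 8, 4) — not enough r1, r2 and r4
  blocked: echo wants (1, 1, 11, 0), pool (3, 6, 8, 4) — not enough r2
  blocked: golf wants (7, 5, 9, 6), pool (3, 6, 8, 4) — not enough r3, r2 and r4
Never able to finish: charlie, foxtrot, hotel, echo and golf.
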